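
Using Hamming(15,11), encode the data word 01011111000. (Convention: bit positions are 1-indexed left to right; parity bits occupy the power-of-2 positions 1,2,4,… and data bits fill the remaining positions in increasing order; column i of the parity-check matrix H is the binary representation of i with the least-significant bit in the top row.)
Codeword c = d · G (mod 2), d = 01011111000:
  c[0] = d·G[:,0] = (01011111000)·(11011010101) mod 2 = 0+1+0+1+1+0+1+0+0+0+0 mod 2 = 0
  c[1] = d·G[:,1] = (01011111000)·(10110110011) mod 2 = 0+0+0+1+0+1+1+0+0+0+0 mod 2 = 1
  c[2] = d·G[:,2] = (01011111000)·(10000000000) mod 2 = 0+0+0+0+0+0+0+0+0+0+0 mod 2 = 0
  c[3] = d·G[:,3] = (01011111000)·(01110001111) mod 2 = 0+1+0+1+0+0+0+1+0+0+0 mod 2 = 1
  c[4] = d·G[:,4] = (01011111000)·(01000000000) mod 2 = 0+1+0+0+0+0+0+0+0+0+0 mod 2 = 1
  c[5] = d·G[:,5] = (01011111000)·(00100000000) mod 2 = 0+0+0+0+0+0+0+0+0+0+0 mod 2 = 0
  c[6] = d·G[:,6] = (01011111000)·(00010000000) mod 2 = 0+0+0+1+0+0+0+0+0+0+0 mod 2 = 1
  c[7] = d·G[:,7] = (01011111000)·(00001111111) mod 2 = 0+0+0+0+1+1+1+1+0+0+0 mod 2 = 0
  c[8] = d·G[:,8] = (01011111000)·(00001000000) mod 2 = 0+0+0+0+1+0+0+0+0+0+0 mod 2 = 1
  c[9] = d·G[:,9] = (01011111000)·(00000100000) mod 2 = 0+0+0+0+0+1+0+0+0+0+0 mod 2 = 1
  c[10] = d·G[:,10] = (01011111000)·(00000010000) mod 2 = 0+0+0+0+0+0+1+0+0+0+0 mod 2 = 1
  c[11] = d·G[:,11] = (01011111000)·(00000001000) mod 2 = 0+0+0+0+0+0+0+1+0+0+0 mod 2 = 1
  c[12] = d·G[:,12] = (01011111000)·(00000000100) mod 2 = 0+0+0+0+0+0+0+0+0+0+0 mod 2 = 0
  c[13] = d·G[:,13] = (01011111000)·(00000000010) mod 2 = 0+0+0+0+0+0+0+0+0+0+0 mod 2 = 0
  c[14] = d·G[:,14] = (01011111000)·(00000000001) mod 2 = 0+0+0+0+0+0+0+0+0+0+0 mod 2 = 0
Codeword = 010110101111000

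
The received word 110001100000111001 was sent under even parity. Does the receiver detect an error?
Sum of received bits: 1+1+0+0+0+1+1+0+0+0+0+0+1+1+1+0+0+1 = 8; 8 mod 2 = 0. Result is 0 → no error detected.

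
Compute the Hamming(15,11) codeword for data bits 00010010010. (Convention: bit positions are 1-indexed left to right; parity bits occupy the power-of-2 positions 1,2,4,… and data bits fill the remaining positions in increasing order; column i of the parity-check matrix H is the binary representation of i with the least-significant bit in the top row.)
Codeword c = d · G (mod 2), d = 00010010010:
  c[0] = d·G[:,0] = (00010010010)·(11011010101) mod 2 = 0+0+0+1+0+0+1+0+0+0+0 mod 2 = 0
  c[1] = d·G[:,1] = (00010010010)·(10110110011) mod 2 = 0+0+0+1+0+0+1+0+0+1+0 mod 2 = 1
  c[2] = d·G[:,2] = (00010010010)·(10000000000) mod 2 = 0+0+0+0+0+0+0+0+0+0+0 mod 2 = 0
  c[3] = d·G[:,3] = (00010010010)·(01110001111) mod 2 = 0+0+0+1+0+0+0+0+0+1+0 mod 2 = 0
  c[4] = d·G[:,4] = (00010010010)·(01000000000) mod 2 = 0+0+0+0+0+0+0+0+0+0+0 mod 2 = 0
  c[5] = d·G[:,5] = (00010010010)·(00100000000) mod 2 = 0+0+0+0+0+0+0+0+0+0+0 mod 2 = 0
  c[6] = d·G[:,6] = (00010010010)·(00010000000) mod 2 = 0+0+0+1+0+0+0+0+0+0+0 mod 2 = 1
  c[7] = d·G[:,7] = (00010010010)·(00001111111) mod 2 = 0+0+0+0+0+0+1+0+0+1+0 mod 2 = 0
  c[8] = d·G[:,8] = (00010010010)·(00001000000) mod 2 = 0+0+0+0+0+0+0+0+0+0+0 mod 2 = 0
  c[9] = d·G[:,9] = (00010010010)·(00000100000) mod 2 = 0+0+0+0+0+0+0+0+0+0+0 mod 2 = 0
  c[10] = d·G[:,10] = (00010010010)·(00000010000) mod 2 = 0+0+0+0+0+0+1+0+0+0+0 mod 2 = 1
  c[11] = d·G[:,11] = (00010010010)·(00000001000) mod 2 = 0+0+0+0+0+0+0+0+0+0+0 mod 2 = 0
  c[12] = d·G[:,12] = (00010010010)·(00000000100) mod 2 = 0+0+0+0+0+0+0+0+0+0+0 mod 2 = 0
  c[13] = d·G[:,13] = (00010010010)·(00000000010) mod 2 = 0+0+0+0+0+0+0+0+0+1+0 mod 2 = 1
  c[14] = d·G[:,14] = (00010010010)·(00000000001) mod 2 = 0+0+0+0+0+0+0+0+0+0+0 mod 2 = 0
Codeword = 010000100010010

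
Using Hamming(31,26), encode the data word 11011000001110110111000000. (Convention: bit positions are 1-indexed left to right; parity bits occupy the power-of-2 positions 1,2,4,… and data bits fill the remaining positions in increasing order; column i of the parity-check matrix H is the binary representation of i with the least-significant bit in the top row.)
Codeword c = d · G (mod 2), d = 11011000001110110111000000:
  c[0] = d·G[:,0] = (11011000001110110111000000)·(11011010101101010101010101) mod 2 = 1+1+0+1+1+0+0+0+0+0+1+1+0+0+0+1+0+1+0+1+0+0+0+0+0+0 mod 2 = 1
  c[1] = d·G[:,1] = (11011000001110110111000000)·(10110110011011001100110011) mod 2 = 1+0+0+1+0+0+0+0+0+0+1+0+1+0+0+0+0+1+0+0+0+0+0+0+0+0 mod 2 = 1
  c[2] = d·G[:,2] = (11011000001110110111000000)·(10000000000000000000000000) mod 2 = 1+0+0+0+0+0+0+0+0+0+0+0+0+0+0+0+0+0+0+0+0+0+0+0+0+0 mod 2 = 1
  c[3] = d·G[:,3] = (11011000001110110111000000)·(01110001111000111100001111) mod 2 = 0+1+0+1+0+0+0+0+0+0+1+0+0+0+1+1+0+1+0+0+0+0+0+0+0+0 mod 2 = 0
  c[4] = d·G[:,4] = (11011000001110110111000000)·(01000000000000000000000000) mod 2 = 0+1+0+0+0+0+0+0+0+0+0+0+0+0+0+0+0+0+0+0+0+0+0+0+0+0 mod 2 = 1
  c[5] = d·G[:,5] = (11011000001110110111000000)·(00100000000000000000000000) mod 2 = 0+0+0+0+0+0+0+0+0+0+0+0+0+0+0+0+0+0+0+0+0+0+0+0+0+0 mod 2 = 0
  c[6] = d·G[:,6] = (11011000001110110111000000)·(00010000000000000000000000) mod 2 = 0+0+0+1+0+0+0+0+0+0+0+0+0+0+0+0+0+0+0+0+0+0+0+0+0+0 mod 2 = 1
  c[7] = d·G[:,7] = (11011000001110110111000000)·(00001111111000000011111111) mod 2 = 0+0+0+0+1+0+0+0+0+0+1+0+0+0+0+0+0+0+1+1+0+0+0+0+0+0 mod 2 = 0
  c[8] = d·G[:,8] = (11011000001110110111000000)·(00001000000000000000000000) mod 2 = 0+0+0+0+1+0+0+0+0+0+0+0+0+0+0+0+0+0+0+0+0+0+0+0+0+0 mod 2 = 1
  c[9] = d·G[:,9] = (11011000001110110111000000)·(00000100000000000000000000) mod 2 = 0+0+0+0+0+0+0+0+0+0+0+0+0+0+0+0+0+0+0+0+0+0+0+0+0+0 mod 2 = 0
  c[10] = d·G[:,10] = (11011000001110110111000000)·(00000010000000000000000000) mod 2 = 0+0+0+0+0+0+0+0+0+0+0+0+0+0+0+0+0+0+0+0+0+0+0+0+0+0 mod 2 = 0
  c[11] = d·G[:,11] = (11011000001110110111000000)·(00000001000000000000000000) mod 2 = 0+0+0+0+0+0+0+0+0+0+0+0+0+0+0+0+0+0+0+0+0+0+0+0+0+0 mod 2 = 0
  c[12] = d·G[:,12] = (11011000001110110111000000)·(00000000100000000000000000) mod 2 = 0+0+0+0+0+0+0+0+0+0+0+0+0+0+0+0+0+0+0+0+0+0+0+0+0+0 mod 2 = 0
  c[13] = d·G[:,13] = (11011000001110110111000000)·(00000000010000000000000000) mod 2 = 0+0+0+0+0+0+0+0+0+0+0+0+0+0+0+0+0+0+0+0+0+0+0+0+0+0 mod 2 = 0
  c[14] = d·G[:,14] = (11011000001110110111000000)·(00000000001000000000000000) mod 2 = 0+0+0+0+0+0+0+0+0+0+1+0+0+0+0+0+0+0+0+0+0+0+0+0+0+0 mod 2 = 1
  c[15] = d·G[:,15] = (11011000001110110111000000)·(00000000000111111111111111) mod 2 = 0+0+0+0+0+0+0+0+0+0+0+1+1+0+1+1+0+1+1+1+0+0+0+0+0+0 mod 2 = 1
  c[16] = d·G[:,16] = (11011000001110110111000000)·(00000000000100000000000000) mod 2 = 0+0+0+0+0+0+0+0+0+0+0+1+0+0+0+0+0+0+0+0+0+0+0+0+0+0 mod 2 = 1
  c[17] = d·G[:,17] = (11011000001110110111000000)·(00000000000010000000000000) mod 2 = 0+0+0+0+0+0+0+0+0+0+0+0+1+0+0+0+0+0+0+0+0+0+0+0+0+0 mod 2 = 1
  c[18] = d·G[:,18] = (11011000001110110111000000)·(00000000000001000000000000) mod 2 = 0+0+0+0+0+0+0+0+0+0+0+0+0+0+0+0+0+0+0+0+0+0+0+0+0+0 mod 2 = 0
  c[19] = d·G[:,19] = (11011000001110110111000000)·(00000000000000100000000000) mod 2 = 0+0+0+0+0+0+0+0+0+0+0+0+0+0+1+0+0+0+0+0+0+0+0+0+0+0 mod 2 = 1
  c[20] = d·G[:,20] = (11011000001110110111000000)·(00000000000000010000000000) mod 2 = 0+0+0+0+0+0+0+0+0+0+0+0+0+0+0+1+0+0+0+0+0+0+0+0+0+0 mod 2 = 1
  c[21] = d·G[:,21] = (11011000001110110111000000)·(00000000000000001000000000) mod 2 = 0+0+0+0+0+0+0+0+0+0+0+0+0+0+0+0+0+0+0+0+0+0+0+0+0+0 mod 2 = 0
  c[22] = d·G[:,22] = (11011000001110110111000000)·(00000000000000000100000000) mod 2 = 0+0+0+0+0+0+0+0+0+0+0+0+0+0+0+0+0+1+0+0+0+0+0+0+0+0 mod 2 = 1
  c[23] = d·G[:,23] = (11011000001110110111000000)·(00000000000000000010000000) mod 2 = 0+0+0+0+0+0+0+0+0+0+0+0+0+0+0+0+0+0+1+0+0+0+0+0+0+0 mod 2 = 1
  c[24] = d·G[:,24] = (11011000001110110111000000)·(00000000000000000001000000) mod 2 = 0+0+0+0+0+0+0+0+0+0+0+0+0+0+0+0+0+0+0+1+0+0+0+0+0+0 mod 2 = 1
  c[25] = d·G[:,25] = (11011000001110110111000000)·(00000000000000000000100000) mod 2 = 0+0+0+0+0+0+0+0+0+0+0+0+0+0+0+0+0+0+0+0+0+0+0+0+0+0 mod 2 = 0
  c[26] = d·G[:,26] = (11011000001110110111000000)·(00000000000000000000010000) mod 2 = 0+0+0+0+0+0+0+0+0+0+0+0+0+0+0+0+0+0+0+0+0+0+0+0+0+0 mod 2 = 0
  c[27] = d·G[:,27] = (11011000001110110111000000)·(00000000000000000000001000) mod 2 = 0+0+0+0+0+0+0+0+0+0+0+0+0+0+0+0+0+0+0+0+0+0+0+0+0+0 mod 2 = 0
  c[28] = d·G[:,28] = (11011000001110110111000000)·(00000000000000000000000100) mod 2 = 0+0+0+0+0+0+0+0+0+0+0+0+0+0+0+0+0+0+0+0+0+0+0+0+0+0 mod 2 = 0
  c[29] = d·G[:,29] = (11011000001110110111000000)·(00000000000000000000000010) mod 2 = 0+0+0+0+0+0+0+0+0+0+0+0+0+0+0+0+0+0+0+0+0+0+0+0+0+0 mod 2 = 0
  c[30] = d·G[:,30] = (11011000001110110111000000)·(00000000000000000000000001) mod 2 = 0+0+0+0+0+0+0+0+0+0+0+0+0+0+0+0+0+0+0+0+0+0+0+0+0+0 mod 2 = 0
Codeword = 1110101010000011110110111000000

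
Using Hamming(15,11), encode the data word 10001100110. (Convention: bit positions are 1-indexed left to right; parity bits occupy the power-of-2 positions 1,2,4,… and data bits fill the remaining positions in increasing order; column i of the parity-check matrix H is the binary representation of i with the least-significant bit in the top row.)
Codeword c = d · G (mod 2), d = 10001100110:
  c[0] = d·G[:,0] = (10001100110)·(11011010101) mod 2 = 1+0+0+0+1+0+0+0+1+0+0 mod 2 = 1
  c[1] = d·G[:,1] = (10001100110)·(10110110011) mod 2 = 1+0+0+0+0+1+0+0+0+1+0 mod 2 = 1
  c[2] = d·G[:,2] = (10001100110)·(10000000000) mod 2 = 1+0+0+0+0+0+0+0+0+0+0 mod 2 = 1
  c[3] = d·G[:,3] = (10001100110)·(01110001111) mod 2 = 0+0+0+0+0+0+0+0+1+1+0 mod 2 = 0
  c[4] = d·G[:,4] = (10001100110)·(01000000000) mod 2 = 0+0+0+0+0+0+0+0+0+0+0 mod 2 = 0
  c[5] = d·G[:,5] = (10001100110)·(00100000000) mod 2 = 0+0+0+0+0+0+0+0+0+0+0 mod 2 = 0
  c[6] = d·G[:,6] = (10001100110)·(00010000000) mod 2 = 0+0+0+0+0+0+0+0+0+0+0 mod 2 = 0
  c[7] = d·G[:,7] = (10001100110)·(00001111111) mod 2 = 0+0+0+0+1+1+0+0+1+1+0 mod 2 = 0
  c[8] = d·G[:,8] = (10001100110)·(00001000000) mod 2 = 0+0+0+0+1+0+0+0+0+0+0 mod 2 = 1
  c[9] = d·G[:,9] = (10001100110)·(00000100000) mod 2 = 0+0+0+0+0+1+0+0+0+0+0 mod 2 = 1
  c[10] = d·G[:,10] = (10001100110)·(00000010000) mod 2 = 0+0+0+0+0+0+0+0+0+0+0 mod 2 = 0
  c[11] = d·G[:,11] = (10001100110)·(00000001000) mod 2 = 0+0+0+0+0+0+0+0+0+0+0 mod 2 = 0
  c[12] = d·G[:,12] = (10001100110)·(00000000100) mod 2 = 0+0+0+0+0+0+0+0+1+0+0 mod 2 = 1
  c[13] = d·G[:,13] = (10001100110)·(00000000010) mod 2 = 0+0+0+0+0+0+0+0+0+1+0 mod 2 = 1
  c[14] = d·G[:,14] = (10001100110)·(00000000001) mod 2 = 0+0+0+0+0+0+0+0+0+0+0 mod 2 = 0
Codeword = 111000001100110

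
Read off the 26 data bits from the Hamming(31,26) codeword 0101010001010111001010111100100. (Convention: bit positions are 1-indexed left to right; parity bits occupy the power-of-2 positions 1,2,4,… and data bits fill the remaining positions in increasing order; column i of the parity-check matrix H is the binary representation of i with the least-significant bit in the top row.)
Parity bits occupy power-of-2 positions; data bits are at positions {3,5,6,7,9,10,11,12,13,14,15,17,18,19,20,21,22,23,24,25,26,27,28,29,30,31} (1-indexed).
Extract: c[3]=0 c[5]=0 c[6]=1 c[7]=0 c[9]=0 c[10]=1 c[11]=0 c[12]=1 c[13]=0 c[14]=1 c[15]=1 c[17]=0 c[18]=0 c[19]=1 c[20]=0 c[21]=1 c[22]=0 c[23]=1 c[24]=1 c[25]=1 c[26]=1 c[27]=0 c[28]=0 c[29]=1 c[30]=0 c[31]=0
Data = 00100101011001010111100100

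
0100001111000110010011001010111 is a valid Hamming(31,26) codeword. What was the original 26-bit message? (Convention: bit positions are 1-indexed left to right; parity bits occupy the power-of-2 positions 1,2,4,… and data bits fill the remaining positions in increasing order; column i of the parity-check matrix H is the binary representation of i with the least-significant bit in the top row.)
Parity bits occupy power-of-2 positions; data bits are at positions {3,5,6,7,9,10,11,12,13,14,15,17,18,19,20,21,22,23,24,25,26,27,28,29,30,31} (1-indexed).
Extract: c[3]=0 c[5]=0 c[6]=0 c[7]=1 c[9]=1 c[10]=1 c[11]=0 c[12]=0 c[13]=0 c[14]=1 c[15]=1 c[17]=0 c[18]=1 c[19]=0 c[20]=0 c[21]=1 c[22]=1 c[23]=0 c[24]=0 c[25]=1 c[26]=0 c[27]=1 c[28]=0 c[29]=1 c[30]=1 c[31]=1
Data = 00011100011010011001010111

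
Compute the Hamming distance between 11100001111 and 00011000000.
XOR = 11111001111, count of 1s = 9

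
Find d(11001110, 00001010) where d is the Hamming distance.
XOR = 11000100, count of 1s = 3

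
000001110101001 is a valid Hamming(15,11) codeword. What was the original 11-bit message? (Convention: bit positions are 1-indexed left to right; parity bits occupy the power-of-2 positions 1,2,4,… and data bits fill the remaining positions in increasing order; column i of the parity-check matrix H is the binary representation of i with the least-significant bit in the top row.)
Parity bits occupy power-of-2 positions; data bits are at positions {3,5,6,7,9,10,11,12,13,14,15} (1-indexed).
Extract: c[3]=0 c[5]=0 c[6]=1 c[7]=1 c[9]=0 c[10]=1 c[11]=0 c[12]=1 c[13]=0 c[14]=0 c[15]=1
Data = 00110101001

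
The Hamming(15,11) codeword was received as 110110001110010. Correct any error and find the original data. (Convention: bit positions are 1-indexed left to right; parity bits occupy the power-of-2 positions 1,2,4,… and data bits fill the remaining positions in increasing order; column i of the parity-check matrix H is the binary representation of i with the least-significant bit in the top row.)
Syndrome s = H · r^T (mod 2), r = 110110001110010:
  s[0] = (101010101010101)·(110110001110010) mod 2 = 1+0+0+0+1+0+0+0+1+0+1+0+0+0+0 mod 2 = 0
  s[1] = (011001100110011)·(110110001110010) mod 2 = 0+1+0+0+0+0+0+0+0+1+1+0+0+1+0 mod 2 = 0
  s[2] = (000111100001111)·(110110001110010) mod 2 = 0+0+0+1+1+0+0+0+0+0+0+0+0+1+0 mod 2 = 1
  s[3] = (000000011111111)·(110110001110010) mod 2 = 0+0+0+0+0+0+0+0+1+1+1+0+0+1+0 mod 2 = 0
Syndrome = 0010
Column 4 of H equals this syndrome → error at bit 4 (1-indexed).
Flip bit 4: 110110001110010 → 110010001110010
Extract data bits at positions {3,5,6,7,9,10,11,12,13,14,15}: 01001110010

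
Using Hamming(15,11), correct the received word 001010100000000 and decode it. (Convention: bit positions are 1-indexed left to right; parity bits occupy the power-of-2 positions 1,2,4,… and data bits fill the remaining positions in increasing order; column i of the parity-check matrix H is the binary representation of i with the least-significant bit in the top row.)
Syndrome s = H · r^T (mod 2), r = 001010100000000:
  s[0] = (101010101010101)·(001010100000000) mod 2 = 0+0+1+0+1+0+1+0+0+0+0+0+0+0+0 mod 2 = 1
  s[1] = (011001100110011)·(001010100000000) mod 2 = 0+0+1+0+0+0+1+0+0+0+0+0+0+0+0 mod 2 = 0
  s[2] = (000111100001111)·(001010100000000) mod 2 = 0+0+0+0+1+0+1+0+0+0+0+0+0+0+0 mod 2 = 0
  s[3] = (000000011111111)·(001010100000000) mod 2 = 0+0+0+0+0+0+0+0+0+0+0+0+0+0+0 mod 2 = 0
Syndrome = 1000
Column 1 of H equals this syndrome → error at bit 1 (1-indexed).
Flip bit 1: 001010100000000 → 101010100000000
Extract data bits at positions {3,5,6,7,9,10,11,12,13,14,15}: 11010000000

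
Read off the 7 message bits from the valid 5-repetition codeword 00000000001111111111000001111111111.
Split into 5-bit blocks: 00000 00000 11111 11111 00000 11111 11111
Data = 0011011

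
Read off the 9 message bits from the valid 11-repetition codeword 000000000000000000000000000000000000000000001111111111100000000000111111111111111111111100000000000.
Split into 11-bit blocks: 00000000000 00000000000 00000000000 00000000000 11111111111 00000000000 11111111111 11111111111 00000000000
Data = 000010110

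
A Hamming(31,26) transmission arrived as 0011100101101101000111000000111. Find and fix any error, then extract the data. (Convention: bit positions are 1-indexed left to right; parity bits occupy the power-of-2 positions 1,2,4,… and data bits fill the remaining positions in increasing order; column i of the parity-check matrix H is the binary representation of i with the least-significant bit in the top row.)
Syndrome s = H · r^T (mod 2), r = 0011100101101101000111000000111:
  s[0] = (1010101010101010101010101010101)·(0011100101101101000111000000111) mod 2 = 0+0+1+0+1+0+0+0+0+0+1+0+1+0+0+0+0+0+0+0+1+0+0+0+0+0+0+0+1+0+1 mod 2 = 1
  s[1] = (0110011001100110011001100110011)·(0011100101101101000111000000111) mod 2 = 0+0+1+0+0+0+0+0+0+1+1+0+0+1+0+0+0+0+0+0+0+1+0+0+0+0+0+0+0+1+1 mod 2 = 1
  s[2] = (0001111000011110000111100001111)·(0011100101101101000111000000111) mod 2 = 0+0+0+1+1+0+0+0+0+0+0+0+1+1+0+0+0+0+0+1+1+1+0+0+0+0+0+0+1+1+1 mod 2 = 0
  s[3] = (0000000111111110000000011111111)·(0011100101101101000111000000111) mod 2 = 0+0+0+0+0+0+0+1+0+1+1+0+1+1+0+0+0+0+0+0+0+0+0+0+0+0+0+0+1+1+1 mod 2 = 0
  s[4] = (0000000000000001111111111111111)·(0011100101101101000111000000111) mod 2 = 0+0+0+0+0+0+0+0+0+0+0+0+0+0+0+1+0+0+0+1+1+1+0+0+0+0+0+0+1+1+1 mod 2 = 1
Syndrome = 11001
Column 19 of H equals this syndrome → error at bit 19 (1-indexed).
Flip bit 19: 0011100101101101000111000000111 → 0011100101101101001111000000111
Extract data bits at positions {3,5,6,7,9,10,11,12,13,14,15,17,18,19,20,21,22,23,24,25,26,27,28,29,30,31}: 11000110110001111000000111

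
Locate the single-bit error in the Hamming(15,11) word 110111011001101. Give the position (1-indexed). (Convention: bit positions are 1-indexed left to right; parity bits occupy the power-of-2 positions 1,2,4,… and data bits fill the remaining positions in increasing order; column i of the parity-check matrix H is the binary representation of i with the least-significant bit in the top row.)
Syndrome s = H · r^T (mod 2), r = 110111011001101:
  s[0] = (101010101010101)·(110111011001101) mod 2 = 1+0+0+0+1+0+0+0+1+0+0+0+1+0+1 mod 2 = 1
  s[1] = (011001100110011)·(110111011001101) mod 2 = 0+1+0+0+0+1+0+0+0+0+0+0+0+0+1 mod 2 = 1
  s[2] = (000111100001111)·(110111011001101) mod 2 = 0+0+0+1+1+1+0+0+0+0+0+1+1+0+1 mod 2 = 0
  s[3] = (000000011111111)·(110111011001101) mod 2 = 0+0+0+0+0+0+0+1+1+0+0+1+1+0+1 mod 2 = 1
Syndrome = 1101
Column i of H is the binary representation of i, so the syndrome is the binary index of the flipped bit.
Read s = 1101 with s[0] as LSB: 1·2^0 + 1·2^1 + 0·2^2 + 1·2^3 = 11.
Error is at bit position 11.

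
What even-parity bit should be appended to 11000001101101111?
Sum of data bits: 1+1+0+0+0+0+0+1+1+0+1+1+0+1+1+1+1 = 10.
10 mod 2 = 0, so parity bit = 0.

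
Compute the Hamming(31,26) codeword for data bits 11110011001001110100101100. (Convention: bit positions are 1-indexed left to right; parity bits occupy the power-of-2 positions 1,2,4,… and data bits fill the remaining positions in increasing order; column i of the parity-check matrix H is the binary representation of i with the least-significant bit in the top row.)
Codeword c = d · G (mod 2), d = 11110011001001110100101100:
  c[0] = d·G[:,0] = (11110011001001110100101100)·(11011010101101010101010101) mod 2 = 1+1+0+1+0+0+1+0+0+0+1+0+0+1+0+1+0+1+0+0+0+0+0+1+0+0 mod 2 = 1
  c[1] = d·G[:,1] = (11110011001001110100101100)·(10110110011011001100110011) mod 2 = 1+0+1+1+0+0+1+0+0+0+1+0+0+1+0+0+0+1+0+0+1+0+0+0+0+0 mod 2 = 0
  c[2] = d·G[:,2] = (11110011001001110100101100)·(10000000000000000000000000) mod 2 = 1+0+0+0+0+0+0+0+0+0+0+0+0+0+0+0+0+0+0+0+0+0+0+0+0+0 mod 2 = 1
  c[3] = d·G[:,3] = (11110011001001110100101100)·(01110001111000111100001111) mod 2 = 0+1+1+1+0+0+0+1+0+0+1+0+0+0+1+1+0+1+0+0+0+0+1+1+0+0 mod 2 = 0
  c[4] = d·G[:,4] = (11110011001001110100101100)·(01000000000000000000000000) mod 2 = 0+1+0+0+0+0+0+0+0+0+0+0+0+0+0+0+0+0+0+0+0+0+0+0+0+0 mod 2 = 1
  c[5] = d·G[:,5] = (11110011001001110100101100)·(00100000000000000000000000) mod 2 = 0+0+1+0+0+0+0+0+0+0+0+0+0+0+0+0+0+0+0+0+0+0+0+0+0+0 mod 2 = 1
  c[6] = d·G[:,6] = (11110011001001110100101100)·(00010000000000000000000000) mod 2 = 0+0+0+1+0+0+0+0+0+0+0+0+0+0+0+0+0+0+0+0+0+0+0+0+0+0 mod 2 = 1
  c[7] = d·G[:,7] = (11110011001001110100101100)·(00001111111000000011111111) mod 2 = 0+0+0+0+0+0+1+1+0+0+1+0+0+0+0+0+0+0+0+0+1+0+1+1+0+0 mod 2 = 0
  c[8] = d·G[:,8] = (11110011001001110100101100)·(00001000000000000000000000) mod 2 = 0+0+0+0+0+0+0+0+0+0+0+0+0+0+0+0+0+0+0+0+0+0+0+0+0+0 mod 2 = 0
  c[9] = d·G[:,9] = (11110011001001110100101100)·(00000100000000000000000000) mod 2 = 0+0+0+0+0+0+0+0+0+0+0+0+0+0+0+0+0+0+0+0+0+0+0+0+0+0 mod 2 = 0
  c[10] = d·G[:,10] = (11110011001001110100101100)·(00000010000000000000000000) mod 2 = 0+0+0+0+0+0+1+0+0+0+0+0+0+0+0+0+0+0+0+0+0+0+0+0+0+0 mod 2 = 1
  c[11] = d·G[:,11] = (11110011001001110100101100)·(00000001000000000000000000) mod 2 = 0+0+0+0+0+0+0+1+0+0+0+0+0+0+0+0+0+0+0+0+0+0+0+0+0+0 mod 2 = 1
  c[12] = d·G[:,12] = (11110011001001110100101100)·(00000000100000000000000000) mod 2 = 0+0+0+0+0+0+0+0+0+0+0+0+0+0+0+0+0+0+0+0+0+0+0+0+0+0 mod 2 = 0
  c[13] = d·G[:,13] = (11110011001001110100101100)·(00000000010000000000000000) mod 2 = 0+0+0+0+0+0+0+0+0+0+0+0+0+0+0+0+0+0+0+0+0+0+0+0+0+0 mod 2 = 0
  c[14] = d·G[:,14] = (11110011001001110100101100)·(00000000001000000000000000) mod 2 = 0+0+0+0+0+0+0+0+0+0+1+0+0+0+0+0+0+0+0+0+0+0+0+0+0+0 mod 2 = 1
  c[15] = d·G[:,15] = (11110011001001110100101100)·(00000000000111111111111111) mod 2 = 0+0+0+0+0+0+0+0+0+0+0+0+0+1+1+1+0+1+0+0+1+0+1+1+0+0 mod 2 = 1
  c[16] = d·G[:,16] = (11110011001001110100101100)·(00000000000100000000000000) mod 2 = 0+0+0+0+0+0+0+0+0+0+0+0+0+0+0+0+0+0+0+0+0+0+0+0+0+0 mod 2 = 0
  c[17] = d·G[:,17] = (11110011001001110100101100)·(00000000000010000000000000) mod 2 = 0+0+0+0+0+0+0+0+0+0+0+0+0+0+0+0+0+0+0+0+0+0+0+0+0+0 mod 2 = 0
  c[18] = d·G[:,18] = (11110011001001110100101100)·(00000000000001000000000000) mod 2 = 0+0+0+0+0+0+0+0+0+0+0+0+0+1+0+0+0+0+0+0+0+0+0+0+0+0 mod 2 = 1
  c[19] = d·G[:,19] = (11110011001001110100101100)·(00000000000000100000000000) mod 2 = 0+0+0+0+0+0+0+0+0+0+0+0+0+0+1+0+0+0+0+0+0+0+0+0+0+0 mod 2 = 1
  c[20] = d·G[:,20] = (11110011001001110100101100)·(00000000000000010000000000) mod 2 = 0+0+0+0+0+0+0+0+0+0+0+0+0+0+0+1+0+0+0+0+0+0+0+0+0+0 mod 2 = 1
  c[21] = d·G[:,21] = (11110011001001110100101100)·(00000000000000001000000000) mod 2 = 0+0+0+0+0+0+0+0+0+0+0+0+0+0+0+0+0+0+0+0+0+0+0+0+0+0 mod 2 = 0
  c[22] = d·G[:,22] = (11110011001001110100101100)·(00000000000000000100000000) mod 2 = 0+0+0+0+0+0+0+0+0+0+0+0+0+0+0+0+0+1+0+0+0+0+0+0+0+0 mod 2 = 1
  c[23] = d·G[:,23] = (11110011001001110100101100)·(00000000000000000010000000) mod 2 = 0+0+0+0+0+0+0+0+0+0+0+0+0+0+0+0+0+0+0+0+0+0+0+0+0+0 mod 2 = 0
  c[24] = d·G[:,24] = (11110011001001110100101100)·(00000000000000000001000000) mod 2 = 0+0+0+0+0+0+0+0+0+0+0+0+0+0+0+0+0+0+0+0+0+0+0+0+0+0 mod 2 = 0
  c[25] = d·G[:,25] = (11110011001001110100101100)·(00000000000000000000100000) mod 2 = 0+0+0+0+0+0+0+0+0+0+0+0+0+0+0+0+0+0+0+0+1+0+0+0+0+0 mod 2 = 1
  c[26] = d·G[:,26] = (11110011001001110100101100)·(00000000000000000000010000) mod 2 = 0+0+0+0+0+0+0+0+0+0+0+0+0+0+0+0+0+0+0+0+0+0+0+0+0+0 mod 2 = 0
  c[27] = d·G[:,27] = (11110011001001110100101100)·(00000000000000000000001000) mod 2 = 0+0+0+0+0+0+0+0+0+0+0+0+0+0+0+0+0+0+0+0+0+0+1+0+0+0 mod 2 = 1
  c[28] = d·G[:,28] = (11110011001001110100101100)·(00000000000000000000000100) mod 2 = 0+0+0+0+0+0+0+0+0+0+0+0+0+0+0+0+0+0+0+0+0+0+0+1+0+0 mod 2 = 1
  c[29] = d·G[:,29] = (11110011001001110100101100)·(00000000000000000000000010) mod 2 = 0+0+0+0+0+0+0+0+0+0+0+0+0+0+0+0+0+0+0+0+0+0+0+0+0+0 mod 2 = 0
  c[30] = d·G[:,30] = (11110011001001110100101100)·(00000000000000000000000001) mod 2 = 0+0+0+0+0+0+0+0+0+0+0+0+0+0+0+0+0+0+0+0+0+0+0+0+0+0 mod 2 = 0
Codeword = 1010111000110011001110100101100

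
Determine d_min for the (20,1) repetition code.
d_min = 20 (the only two codewords are 0…0 and 1…1, differing in all 20 positions).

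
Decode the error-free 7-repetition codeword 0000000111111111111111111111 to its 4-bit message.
Split into 7-bit blocks: 0000000 1111111 1111111 1111111
Data = 0111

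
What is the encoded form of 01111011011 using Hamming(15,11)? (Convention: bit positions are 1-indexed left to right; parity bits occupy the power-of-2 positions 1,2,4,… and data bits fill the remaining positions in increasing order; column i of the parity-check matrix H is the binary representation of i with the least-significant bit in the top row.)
Codeword c = d · G (mod 2), d = 01111011011:
  c[0] = d·G[:,0] = (01111011011)·(11011010101) mod 2 = 0+1+0+1+1+0+1+0+0+0+1 mod 2 = 1
  c[1] = d·G[:,1] = (01111011011)·(10110110011) mod 2 = 0+0+1+1+0+0+1+0+0+1+1 mod 2 = 1
  c[2] = d·G[:,2] = (01111011011)·(10000000000) mod 2 = 0+0+0+0+0+0+0+0+0+0+0 mod 2 = 0
  c[3] = d·G[:,3] = (01111011011)·(01110001111) mod 2 = 0+1+1+1+0+0+0+1+0+1+1 mod 2 = 0
  c[4] = d·G[:,4] = (01111011011)·(01000000000) mod 2 = 0+1+0+0+0+0+0+0+0+0+0 mod 2 = 1
  c[5] = d·G[:,5] = (01111011011)·(00100000000) mod 2 = 0+0+1+0+0+0+0+0+0+0+0 mod 2 = 1
  c[6] = d·G[:,6] = (01111011011)·(00010000000) mod 2 = 0+0+0+1+0+0+0+0+0+0+0 mod 2 = 1
  c[7] = d·G[:,7] = (01111011011)·(00001111111) mod 2 = 0+0+0+0+1+0+1+1+0+1+1 mod 2 = 1
  c[8] = d·G[:,8] = (01111011011)·(00001000000) mod 2 = 0+0+0+0+1+0+0+0+0+0+0 mod 2 = 1
  c[9] = d·G[:,9] = (01111011011)·(00000100000) mod 2 = 0+0+0+0+0+0+0+0+0+0+0 mod 2 = 0
  c[10] = d·G[:,10] = (01111011011)·(00000010000) mod 2 = 0+0+0+0+0+0+1+0+0+0+0 mod 2 = 1
  c[11] = d·G[:,11] = (01111011011)·(00000001000) mod 2 = 0+0+0+0+0+0+0+1+0+0+0 mod 2 = 1
  c[12] = d·G[:,12] = (01111011011)·(00000000100) mod 2 = 0+0+0+0+0+0+0+0+0+0+0 mod 2 = 0
  c[13] = d·G[:,13] = (01111011011)·(00000000010) mod 2 = 0+0+0+0+0+0+0+0+0+1+0 mod 2 = 1
  c[14] = d·G[:,14] = (01111011011)·(00000000001) mod 2 = 0+0+0+0+0+0+0+0+0+0+1 mod 2 = 1
Codeword = 110011111011011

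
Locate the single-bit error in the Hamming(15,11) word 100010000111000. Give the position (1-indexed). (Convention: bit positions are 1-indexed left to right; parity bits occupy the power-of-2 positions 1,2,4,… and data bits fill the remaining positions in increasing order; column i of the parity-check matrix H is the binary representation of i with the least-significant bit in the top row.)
Syndrome s = H · r^T (mod 2), r = 100010000111000:
  s[0] = (101010101010101)·(100010000111000) mod 2 = 1+0+0+0+1+0+0+0+0+0+1+0+0+0+0 mod 2 = 1
  s[1] = (011001100110011)·(100010000111000) mod 2 = 0+0+0+0+0+0+0+0+0+1+1+0+0+0+0 mod 2 = 0
  s[2] = (000111100001111)·(100010000111000) mod 2 = 0+0+0+0+1+0+0+0+0+0+0+1+0+0+0 mod 2 = 0
  s[3] = (000000011111111)·(100010000111000) mod 2 = 0+0+0+0+0+0+0+0+0+1+1+1+0+0+0 mod 2 = 1
Syndrome = 1001
Column i of H is the binary representation of i, so the syndrome is the binary index of the flipped bit.
Read s = 1001 with s[0] as LSB: 1·2^0 + 0·2^1 + 0·2^2 + 1·2^3 = 9.
Error is at bit position 9.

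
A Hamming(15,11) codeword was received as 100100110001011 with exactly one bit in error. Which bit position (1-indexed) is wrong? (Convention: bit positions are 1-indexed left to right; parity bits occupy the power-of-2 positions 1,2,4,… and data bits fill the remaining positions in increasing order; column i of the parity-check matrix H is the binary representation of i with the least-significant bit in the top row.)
Syndrome s = H · r^T (mod 2), r = 100100110001011:
  s[0] = (101010101010101)·(100100110001011) mod 2 = 1+0+0+0+0+0+1+0+0+0+0+0+0+0+1 mod 2 = 1
  s[1] = (011001100110011)·(100100110001011) mod 2 = 0+0+0+0+0+0+1+0+0+0+0+0+0+1+1 mod 2 = 1
  s[2] = (000111100001111)·(100100110001011) mod 2 = 0+0+0+1+0+0+1+0+0+0+0+1+0+1+1 mod 2 = 1
  s[3] = (000000011111111)·(100100110001011) mod 2 = 0+0+0+0+0+0+0+1+0+0+0+1+0+1+1 mod 2 = 0
Syndrome = 1110
Column i of H is the binary representation of i, so the syndrome is the binary index of the flipped bit.
Read s = 1110 with s[0] as LSB: 1·2^0 + 1·2^1 + 1·2^2 + 0·2^3 = 7.
Error is at bit position 7.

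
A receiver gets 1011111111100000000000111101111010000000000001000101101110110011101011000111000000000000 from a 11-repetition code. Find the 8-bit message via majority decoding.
Split into 11-bit blocks and majority-vote each:
  block 1 = 10111111111: 10 ones, 1 zeros → 1
  block 2 = 00000000000: 0 ones, 11 zeros → 0
  block 3 = 11110111101: 9 ones, 2 zeros → 1
  block 4 = 00000000000: 0 ones, 11 zeros → 0
  block 5 = 01000101101: 5 ones, 6 zeros → 0
  block 6 = 11011001110: 7 ones, 4 zeros → 1
  block 7 = 10110001110: 6 ones, 5 zeros → 1
  block 8 = 00000000000: 0 ones, 11 zeros → 0
Decoded = 10100110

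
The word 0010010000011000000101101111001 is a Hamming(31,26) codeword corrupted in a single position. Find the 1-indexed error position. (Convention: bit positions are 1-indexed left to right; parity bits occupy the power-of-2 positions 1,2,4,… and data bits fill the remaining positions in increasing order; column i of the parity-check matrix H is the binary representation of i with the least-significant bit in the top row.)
Syndrome s = H · r^T (mod 2), r = 0010010000011000000101101111001:
  s[0] = (1010101010101010101010101010101)·(0010010000011000000101101111001) mod 2 = 0+0+1+0+0+0+0+0+0+0+0+0+1+0+0+0+0+0+0+0+0+0+1+0+1+0+1+0+0+0+1 mod 2 = 0
  s[1] = (0110011001100110011001100110011)·(0010010000011000000101101111001) mod 2 = 0+0+1+0+0+1+0+0+0+0+0+0+0+0+0+0+0+0+0+0+0+1+1+0+0+1+1+0+0+0+1 mod 2 = 1
  s[2] = (0001111000011110000111100001111)·(0010010000011000000101101111001) mod 2 = 0+0+0+0+0+1+0+0+0+0+0+1+1+0+0+0+0+0+0+1+0+1+1+0+0+0+0+1+0+0+1 mod 2 = 0
  s[3] = (0000000111111110000000011111111)·(0010010000011000000101101111001) mod 2 = 0+0+0+0+0+0+0+0+0+0+0+1+1+0+0+0+0+0+0+0+0+0+0+0+1+1+1+1+0+0+1 mod 2 = 1
  s[4] = (0000000000000001111111111111111)·(0010010000011000000101101111001) mod 2 = 0+0+0+0+0+0+0+0+0+0+0+0+0+0+0+0+0+0+0+1+0+1+1+0+1+1+1+1+0+0+1 mod 2 = 0
Syndrome = 01010
Column i of H is the binary representation of i, so the syndrome is the binary index of the flipped bit.
Read s = 01010 with s[0] as LSB: 0·2^0 + 1·2^1 + 0·2^2 + 1·2^3 + 0·2^4 = 10.
Error is at bit position 10.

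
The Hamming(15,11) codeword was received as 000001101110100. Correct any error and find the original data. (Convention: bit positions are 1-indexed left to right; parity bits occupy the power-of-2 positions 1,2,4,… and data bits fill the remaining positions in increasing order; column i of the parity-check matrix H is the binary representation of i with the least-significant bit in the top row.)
Syndrome s = H · r^T (mod 2), r = 000001101110100:
  s[0] = (101010101010101)·(000001101110100) mod 2 = 0+0+0+0+0+0+1+0+1+0+1+0+1+0+0 mod 2 = 0
  s[1] = (011001100110011)·(000001101110100) mod 2 = 0+0+0+0+0+1+1+0+0+1+1+0+0+0+0 mod 2 = 0
  s[2] = (000111100001111)·(000001101110100) mod 2 = 0+0+0+0+0+1+1+0+0+0+0+0+1+0+0 mod 2 = 1
  s[3] = (000000011111111)·(000001101110100) mod 2 = 0+0+0+0+0+0+0+0+1+1+1+0+1+0+0 mod 2 = 0
Syndrome = 0010
Column 4 of H equals this syndrome → error at bit 4 (1-indexed).
Flip bit 4: 000001101110100 → 000101101110100
Extract data bits at positions {3,5,6,7,9,10,11,12,13,14,15}: 00111110100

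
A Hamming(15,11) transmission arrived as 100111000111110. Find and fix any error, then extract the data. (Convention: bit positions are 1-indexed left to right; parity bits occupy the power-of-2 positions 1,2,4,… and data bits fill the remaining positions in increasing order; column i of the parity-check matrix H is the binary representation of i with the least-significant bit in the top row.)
Syndrome s = H · r^T (mod 2), r = 100111000111110:
  s[0] = (101010101010101)·(100111000111110) mod 2 = 1+0+0+0+1+0+0+0+0+0+1+0+1+0+0 mod 2 = 0
  s[1] = (011001100110011)·(100111000111110) mod 2 = 0+0+0+0+0+1+0+0+0+1+1+0+0+1+0 mod 2 = 0
  s[2] = (000111100001111)·(100111000111110) mod 2 = 0+0+0+1+1+1+0+0+0+0+0+1+1+1+0 mod 2 = 0
  s[3] = (000000011111111)·(100111000111110) mod 2 = 0+0+0+0+0+0+0+0+0+1+1+1+1+1+0 mod 2 = 1
Syndrome = 0001
Column 8 of H equals this syndrome → error at bit 8 (1-indexed).
Flip bit 8: 100111000111110 → 100111010111110
Extract data bits at positions {3,5,6,7,9,10,11,12,13,14,15}: 01100111110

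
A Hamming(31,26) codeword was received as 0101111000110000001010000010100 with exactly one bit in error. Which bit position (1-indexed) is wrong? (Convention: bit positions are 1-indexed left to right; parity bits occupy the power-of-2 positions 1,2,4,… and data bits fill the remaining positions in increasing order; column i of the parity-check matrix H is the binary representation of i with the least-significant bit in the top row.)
Syndrome s = H · r^T (mod 2), r = 0101111000110000001010000010100:
  s[0] = (1010101010101010101010101010101)·(0101111000110000001010000010100) mod 2 = 0+0+0+0+1+0+1+0+0+0+1+0+0+0+0+0+0+0+1+0+1+0+0+0+0+0+1+0+1+0+0 mod 2 = 1
  s[1] = (0110011001100110011001100110011)·(0101111000110000001010000010100) mod 2 = 0+1+0+0+0+1+1+0+0+0+1+0+0+0+0+0+0+0+1+0+0+0+0+0+0+0+1+0+0+0+0 mod 2 = 0
  s[2] = (0001111000011110000111100001111)·(0101111000110000001010000010100) mod 2 = 0+0+0+1+1+1+1+0+0+0+0+1+0+0+0+0+0+0+0+0+1+0+0+0+0+0+0+0+1+0+0 mod 2 = 1
  s[3] = (0000000111111110000000011111111)·(0101111000110000001010000010100) mod 2 = 0+0+0+0+0+0+0+0+0+0+1+1+0+0+0+0+0+0+0+0+0+0+0+0+0+0+1+0+1+0+0 mod 2 = 0
  s[4] = (0000000000000001111111111111111)·(0101111000110000001010000010100) mod 2 = 0+0+0+0+0+0+0+0+0+0+0+0+0+0+0+0+0+0+1+0+1+0+0+0+0+0+1+0+1+0+0 mod 2 = 0
Syndrome = 10100
Column i of H is the binary representation of i, so the syndrome is the binary index of the flipped bit.
Read s = 10100 with s[0] as LSB: 1·2^0 + 0·2^1 + 1·2^2 + 0·2^3 + 0·2^4 = 5.
Error is at bit position 5.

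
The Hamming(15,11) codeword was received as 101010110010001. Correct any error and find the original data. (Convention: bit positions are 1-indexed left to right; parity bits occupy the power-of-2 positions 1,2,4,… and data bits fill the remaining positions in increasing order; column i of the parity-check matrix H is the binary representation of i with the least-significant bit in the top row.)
Syndrome s = H · r^T (mod 2), r = 101010110010001:
  s[0] = (101010101010101)·(101010110010001) mod 2 = 1+0+1+0+1+0+1+0+0+0+1+0+0+0+1 mod 2 = 0
  s[1] = (011001100110011)·(101010110010001) mod 2 = 0+0+1+0+0+0+1+0+0+0+1+0+0+0+1 mod 2 = 0
  s[2] = (000111100001111)·(101010110010001) mod 2 = 0+0+0+0+1+0+1+0+0+0+0+0+0+0+1 mod 2 = 1
  s[3] = (000000011111111)·(101010110010001) mod 2 = 0+0+0+0+0+0+0+1+0+0+1+0+0+0+1 mod 2 = 1
Syndrome = 0011
Column 12 of H equals this syndrome → error at bit 12 (1-indexed).
Flip bit 12: 101010110010001 → 101010110011001
Extract data bits at positions {3,5,6,7,9,10,11,12,13,14,15}: 11010011001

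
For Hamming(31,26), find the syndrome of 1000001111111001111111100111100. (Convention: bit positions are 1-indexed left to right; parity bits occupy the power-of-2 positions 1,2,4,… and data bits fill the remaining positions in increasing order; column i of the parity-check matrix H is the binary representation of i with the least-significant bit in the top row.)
Syndrome s = H · r^T (mod 2), r = 1000001111111001111111100111100:
  s[0] = (1010101010101010101010101010101)·(1000001111111001111111100111100) mod 2 = 1+0+0+0+0+0+1+0+1+0+1+0+1+0+0+0+1+0+1+0+1+0+1+0+0+0+1+0+1+0+0 mod 2 = 1
  s[1] = (0110011001100110011001100110011)·(1000001111111001111111100111100) mod 2 = 0+0+0+0+0+0+1+0+0+1+1+0+0+0+0+0+0+1+1+0+0+1+1+0+0+1+1+0+0+0+0 mod 2 = 1
  s[2] = (0001111000011110000111100001111)·(1000001111111001111111100111100) mod 2 = 0+0+0+0+0+0+1+0+0+0+0+1+1+0+0+0+0+0+0+1+1+1+1+0+0+0+0+1+1+0+0 mod 2 = 1
  s[3] = (0000000111111110000000011111111)·(1000001111111001111111100111100) mod 2 = 0+0+0+0+0+0+0+1+1+1+1+1+1+0+0+0+0+0+0+0+0+0+0+0+0+1+1+1+1+0+0 mod 2 = 0
  s[4] = (0000000000000001111111111111111)·(1000001111111001111111100111100) mod 2 = 0+0+0+0+0+0+0+0+0+0+0+0+0+0+0+1+1+1+1+1+1+1+1+0+0+1+1+1+1+0+0 mod 2 = 0
Syndrome = 11100
Non-zero syndrome: error at position 7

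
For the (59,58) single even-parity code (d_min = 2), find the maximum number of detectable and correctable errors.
Detection only: up to d_min − 1 = 1 errors.
Correction: up to ⌊(d_min − 1)/2⌋ = ⌊1/2⌋ = 0 errors.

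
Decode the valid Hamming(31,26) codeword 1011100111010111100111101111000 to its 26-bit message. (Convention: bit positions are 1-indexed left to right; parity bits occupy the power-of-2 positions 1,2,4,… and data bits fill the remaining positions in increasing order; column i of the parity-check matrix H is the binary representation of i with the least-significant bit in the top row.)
Parity bits occupy power-of-2 positions; data bits are at positions {3,5,6,7,9,10,11,12,13,14,15,17,18,19,20,21,22,23,24,25,26,27,28,29,30,31} (1-indexed).
Extract: c[3]=1 c[5]=1 c[6]=0 c[7]=0 c[9]=1 c[10]=1 c[11]=0 c[12]=1 c[13]=0 c[14]=1 c[15]=1 c[17]=1 c[18]=0 c[19]=0 c[20]=1 c[21]=1 c[22]=1 c[23]=1 c[24]=0 c[25]=1 c[26]=1 c[27]=1 c[28]=1 c[29]=0 c[30]=0 c[31]=0
Data = 11001101011100111101111000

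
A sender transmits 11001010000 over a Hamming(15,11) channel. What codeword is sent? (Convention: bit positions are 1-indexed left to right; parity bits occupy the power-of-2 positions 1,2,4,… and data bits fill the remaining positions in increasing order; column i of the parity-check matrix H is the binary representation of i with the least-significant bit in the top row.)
Codeword c = d · G (mod 2), d = 11001010000:
  c[0] = d·G[:,0] = (11001010000)·(11011010101) mod 2 = 1+1+0+0+1+0+1+0+0+0+0 mod 2 = 0
  c[1] = d·G[:,1] = (11001010000)·(10110110011) mod 2 = 1+0+0+0+0+0+1+0+0+0+0 mod 2 = 0
  c[2] = d·G[:,2] = (11001010000)·(10000000000) mod 2 = 1+0+0+0+0+0+0+0+0+0+0 mod 2 = 1
  c[3] = d·G[:,3] = (11001010000)·(01110001111) mod 2 = 0+1+0+0+0+0+0+0+0+0+0 mod 2 = 1
  c[4] = d·G[:,4] = (11001010000)·(01000000000) mod 2 = 0+1+0+0+0+0+0+0+0+0+0 mod 2 = 1
  c[5] = d·G[:,5] = (11001010000)·(00100000000) mod 2 = 0+0+0+0+0+0+0+0+0+0+0 mod 2 = 0
  c[6] = d·G[:,6] = (11001010000)·(00010000000) mod 2 = 0+0+0+0+0+0+0+0+0+0+0 mod 2 = 0
  c[7] = d·G[:,7] = (11001010000)·(00001111111) mod 2 = 0+0+0+0+1+0+1+0+0+0+0 mod 2 = 0
  c[8] = d·G[:,8] = (11001010000)·(00001000000) mod 2 = 0+0+0+0+1+0+0+0+0+0+0 mod 2 = 1
  c[9] = d·G[:,9] = (11001010000)·(00000100000) mod 2 = 0+0+0+0+0+0+0+0+0+0+0 mod 2 = 0
  c[10] = d·G[:,10] = (11001010000)·(00000010000) mod 2 = 0+0+0+0+0+0+1+0+0+0+0 mod 2 = 1
  c[11] = d·G[:,11] = (11001010000)·(00000001000) mod 2 = 0+0+0+0+0+0+0+0+0+0+0 mod 2 = 0
  c[12] = d·G[:,12] = (11001010000)·(00000000100) mod 2 = 0+0+0+0+0+0+0+0+0+0+0 mod 2 = 0
  c[13] = d·G[:,13] = (11001010000)·(00000000010) mod 2 = 0+0+0+0+0+0+0+0+0+0+0 mod 2 = 0
  c[14] = d·G[:,14] = (11001010000)·(00000000001) mod 2 = 0+0+0+0+0+0+0+0+0+0+0 mod 2 = 0
Codeword = 001110001010000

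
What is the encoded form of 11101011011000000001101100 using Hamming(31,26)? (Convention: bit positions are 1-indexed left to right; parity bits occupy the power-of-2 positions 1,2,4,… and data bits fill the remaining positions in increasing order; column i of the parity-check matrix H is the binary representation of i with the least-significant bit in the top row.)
Codeword c = d · G (mod 2), d = 11101011011000000001101100:
  c[0] = d·G[:,0] = (11101011011000000001101100)·(11011010101101010101010101) mod 2 = 1+1+0+0+1+0+1+0+0+0+1+0+0+0+0+0+0+0+0+1+0+0+0+1+0+0 mod 2 = 1
  c[1] = d·G[:,1] = (11101011011000000001101100)·(10110110011011001100110011) mod 2 = 1+0+1+0+0+0+1+0+0+1+1+0+0+0+0+0+0+0+0+0+1+0+0+0+0+0 mod 2 = 0
  c[2] = d·G[:,2] = (11101011011000000001101100)·(10000000000000000000000000) mod 2 = 1+0+0+0+0+0+0+0+0+0+0+0+0+0+0+0+0+0+0+0+0+0+0+0+0+0 mod 2 = 1
  c[3] = d·G[:,3] = (11101011011000000001101100)·(01110001111000111100001111) mod 2 = 0+1+1+0+0+0+0+1+0+1+1+0+0+0+0+0+0+0+0+0+0+0+1+1+0+0 mod 2 = 1
  c[4] = d·G[:,4] = (11101011011000000001101100)·(01000000000000000000000000) mod 2 = 0+1+0+0+0+0+0+0+0+0+0+0+0+0+0+0+0+0+0+0+0+0+0+0+0+0 mod 2 = 1
  c[5] = d·G[:,5] = (11101011011000000001101100)·(00100000000000000000000000) mod 2 = 0+0+1+0+0+0+0+0+0+0+0+0+0+0+0+0+0+0+0+0+0+0+0+0+0+0 mod 2 = 1
  c[6] = d·G[:,6] = (11101011011000000001101100)·(00010000000000000000000000) mod 2 = 0+0+0+0+0+0+0+0+0+0+0+0+0+0+0+0+0+0+0+0+0+0+0+0+0+0 mod 2 = 0
  c[7] = d·G[:,7] = (11101011011000000001101100)·(00001111111000000011111111) mod 2 = 0+0+0+0+1+0+1+1+0+1+1+0+0+0+0+0+0+0+0+1+1+0+1+1+0+0 mod 2 = 1
  c[8] = d·G[:,8] = (11101011011000000001101100)·(00001000000000000000000000) mod 2 = 0+0+0+0+1+0+0+0+0+0+0+0+0+0+0+0+0+0+0+0+0+0+0+0+0+0 mod 2 = 1
  c[9] = d·G[:,9] = (11101011011000000001101100)·(00000100000000000000000000) mod 2 = 0+0+0+0+0+0+0+0+0+0+0+0+0+0+0+0+0+0+0+0+0+0+0+0+0+0 mod 2 = 0
  c[10] = d·G[:,10] = (11101011011000000001101100)·(00000010000000000000000000) mod 2 = 0+0+0+0+0+0+1+0+0+0+0+0+0+0+0+0+0+0+0+0+0+0+0+0+0+0 mod 2 = 1
  c[11] = d·G[:,11] = (11101011011000000001101100)·(00000001000000000000000000) mod 2 = 0+0+0+0+0+0+0+1+0+0+0+0+0+0+0+0+0+0+0+0+0+0+0+0+0+0 mod 2 = 1
  c[12] = d·G[:,12] = (11101011011000000001101100)·(00000000100000000000000000) mod 2 = 0+0+0+0+0+0+0+0+0+0+0+0+0+0+0+0+0+0+0+0+0+0+0+0+0+0 mod 2 = 0
  c[13] = d·G[:,13] = (11101011011000000001101100)·(00000000010000000000000000) mod 2 = 0+0+0+0+0+0+0+0+0+1+0+0+0+0+0+0+0+0+0+0+0+0+0+0+0+0 mod 2 = 1
  c[14] = d·G[:,14] = (11101011011000000001101100)·(00000000001000000000000000) mod 2 = 0+0+0+0+0+0+0+0+0+0+1+0+0+0+0+0+0+0+0+0+0+0+0+0+0+0 mod 2 = 1
  c[15] = d·G[:,15] = (11101011011000000001101100)·(00000000000111111111111111) mod 2 = 0+0+0+0+0+0+0+0+0+0+0+0+0+0+0+0+0+0+0+1+1+0+1+1+0+0 mod 2 = 0
  c[16] = d·G[:,16] = (11101011011000000001101100)·(00000000000100000000000000) mod 2 = 0+0+0+0+0+0+0+0+0+0+0+0+0+0+0+0+0+0+0+0+0+0+0+0+0+0 mod 2 = 0
  c[17] = d·G[:,17] = (11101011011000000001101100)·(00000000000010000000000000) mod 2 = 0+0+0+0+0+0+0+0+0+0+0+0+0+0+0+0+0+0+0+0+0+0+0+0+0+0 mod 2 = 0
  c[18] = d·G[:,18] = (11101011011000000001101100)·(00000000000001000000000000) mod 2 = 0+0+0+0+0+0+0+0+0+0+0+0+0+0+0+0+0+0+0+0+0+0+0+0+0+0 mod 2 = 0
  c[19] = d·G[:,19] = (11101011011000000001101100)·(00000000000000100000000000) mod 2 = 0+0+0+0+0+0+0+0+0+0+0+0+0+0+0+0+0+0+0+0+0+0+0+0+0+0 mod 2 = 0
  c[20] = d·G[:,20] = (11101011011000000001101100)·(00000000000000010000000000) mod 2 = 0+0+0+0+0+0+0+0+0+0+0+0+0+0+0+0+0+0+0+0+0+0+0+0+0+0 mod 2 = 0
  c[21] = d·G[:,21] = (11101011011000000001101100)·(00000000000000001000000000) mod 2 = 0+0+0+0+0+0+0+0+0+0+0+0+0+0+0+0+0+0+0+0+0+0+0+0+0+0 mod 2 = 0
  c[22] = d·G[:,22] = (11101011011000000001101100)·(00000000000000000100000000) mod 2 = 0+0+0+0+0+0+0+0+0+0+0+0+0+0+0+0+0+0+0+0+0+0+0+0+0+0 mod 2 = 0
  c[23] = d·G[:,23] = (11101011011000000001101100)·(00000000000000000010000000) mod 2 = 0+0+0+0+0+0+0+0+0+0+0+0+0+0+0+0+0+0+0+0+0+0+0+0+0+0 mod 2 = 0
  c[24] = d·G[:,24] = (11101011011000000001101100)·(00000000000000000001000000) mod 2 = 0+0+0+0+0+0+0+0+0+0+0+0+0+0+0+0+0+0+0+1+0+0+0+0+0+0 mod 2 = 1
  c[25] = d·G[:,25] = (11101011011000000001101100)·(00000000000000000000100000) mod 2 = 0+0+0+0+0+0+0+0+0+0+0+0+0+0+0+0+0+0+0+0+1+0+0+0+0+0 mod 2 = 1
  c[26] = d·G[:,26] = (11101011011000000001101100)·(00000000000000000000010000) mod 2 = 0+0+0+0+0+0+0+0+0+0+0+0+0+0+0+0+0+0+0+0+0+0+0+0+0+0 mod 2 = 0
  c[27] = d·G[:,27] = (11101011011000000001101100)·(00000000000000000000001000) mod 2 = 0+0+0+0+0+0+0+0+0+0+0+0+0+0+0+0+0+0+0+0+0+0+1+0+0+0 mod 2 = 1
  c[28] = d·G[:,28] = (11101011011000000001101100)·(00000000000000000000000100) mod 2 = 0+0+0+0+0+0+0+0+0+0+0+0+0+0+0+0+0+0+0+0+0+0+0+1+0+0 mod 2 = 1
  c[29] = d·G[:,29] = (11101011011000000001101100)·(00000000000000000000000010) mod 2 = 0+0+0+0+0+0+0+0+0+0+0+0+0+0+0+0+0+0+0+0+0+0+0+0+0+0 mod 2 = 0
  c[30] = d·G[:,30] = (11101011011000000001101100)·(00000000000000000000000001) mod 2 = 0+0+0+0+0+0+0+0+0+0+0+0+0+0+0+0+0+0+0+0+0+0+0+0+0+0 mod 2 = 0
Codeword = 1011110110110110000000001101100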